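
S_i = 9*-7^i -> [9, -63, 441, -3087, 21609]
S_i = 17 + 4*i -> [17, 21, 25, 29, 33]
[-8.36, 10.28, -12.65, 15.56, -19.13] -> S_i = -8.36*(-1.23)^i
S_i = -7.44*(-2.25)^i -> [-7.44, 16.74, -37.66, 84.75, -190.68]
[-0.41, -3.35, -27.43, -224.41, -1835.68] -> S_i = -0.41*8.18^i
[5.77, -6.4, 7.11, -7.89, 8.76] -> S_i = 5.77*(-1.11)^i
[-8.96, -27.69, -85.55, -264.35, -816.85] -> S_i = -8.96*3.09^i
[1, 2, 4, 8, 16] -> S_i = 1*2^i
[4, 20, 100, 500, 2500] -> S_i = 4*5^i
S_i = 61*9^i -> [61, 549, 4941, 44469, 400221]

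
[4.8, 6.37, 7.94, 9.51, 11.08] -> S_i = 4.80 + 1.57*i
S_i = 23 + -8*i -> [23, 15, 7, -1, -9]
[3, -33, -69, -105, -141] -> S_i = 3 + -36*i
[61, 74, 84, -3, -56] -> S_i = Random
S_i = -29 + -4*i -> [-29, -33, -37, -41, -45]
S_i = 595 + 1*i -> [595, 596, 597, 598, 599]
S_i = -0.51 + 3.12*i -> [-0.51, 2.61, 5.73, 8.85, 11.97]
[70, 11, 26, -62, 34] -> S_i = Random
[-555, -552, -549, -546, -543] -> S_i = -555 + 3*i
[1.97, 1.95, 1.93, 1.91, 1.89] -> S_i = 1.97*0.99^i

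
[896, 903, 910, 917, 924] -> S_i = 896 + 7*i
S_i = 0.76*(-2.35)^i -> [0.76, -1.79, 4.2, -9.86, 23.18]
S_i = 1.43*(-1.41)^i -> [1.43, -2.02, 2.84, -4.01, 5.65]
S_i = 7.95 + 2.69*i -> [7.95, 10.64, 13.33, 16.02, 18.71]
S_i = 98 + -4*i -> [98, 94, 90, 86, 82]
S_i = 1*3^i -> [1, 3, 9, 27, 81]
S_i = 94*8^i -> [94, 752, 6016, 48128, 385024]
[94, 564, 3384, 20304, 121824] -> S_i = 94*6^i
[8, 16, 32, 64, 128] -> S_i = 8*2^i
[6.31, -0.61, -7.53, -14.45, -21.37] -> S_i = 6.31 + -6.92*i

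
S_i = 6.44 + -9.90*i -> [6.44, -3.46, -13.36, -23.26, -33.16]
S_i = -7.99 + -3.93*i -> [-7.99, -11.92, -15.85, -19.78, -23.71]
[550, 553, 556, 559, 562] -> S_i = 550 + 3*i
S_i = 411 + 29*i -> [411, 440, 469, 498, 527]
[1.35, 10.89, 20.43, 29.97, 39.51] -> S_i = 1.35 + 9.54*i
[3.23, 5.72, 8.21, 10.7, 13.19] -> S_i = 3.23 + 2.49*i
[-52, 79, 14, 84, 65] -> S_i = Random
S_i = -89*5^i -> [-89, -445, -2225, -11125, -55625]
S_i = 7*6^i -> [7, 42, 252, 1512, 9072]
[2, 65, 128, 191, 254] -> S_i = 2 + 63*i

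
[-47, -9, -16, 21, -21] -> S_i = Random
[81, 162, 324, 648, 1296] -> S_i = 81*2^i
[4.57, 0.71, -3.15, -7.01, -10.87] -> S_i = 4.57 + -3.86*i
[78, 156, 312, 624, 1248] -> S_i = 78*2^i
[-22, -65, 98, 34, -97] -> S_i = Random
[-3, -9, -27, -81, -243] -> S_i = -3*3^i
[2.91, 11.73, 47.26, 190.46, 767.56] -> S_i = 2.91*4.03^i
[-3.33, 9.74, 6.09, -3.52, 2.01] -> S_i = Random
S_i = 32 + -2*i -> [32, 30, 28, 26, 24]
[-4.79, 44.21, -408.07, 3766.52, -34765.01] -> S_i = -4.79*(-9.23)^i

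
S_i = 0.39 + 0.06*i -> [0.39, 0.45, 0.51, 0.57, 0.63]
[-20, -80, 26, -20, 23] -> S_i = Random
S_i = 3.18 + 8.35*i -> [3.18, 11.53, 19.88, 28.23, 36.58]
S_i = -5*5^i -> [-5, -25, -125, -625, -3125]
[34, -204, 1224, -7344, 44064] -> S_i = 34*-6^i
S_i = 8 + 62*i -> [8, 70, 132, 194, 256]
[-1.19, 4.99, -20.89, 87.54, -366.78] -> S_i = -1.19*(-4.19)^i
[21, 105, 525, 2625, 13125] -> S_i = 21*5^i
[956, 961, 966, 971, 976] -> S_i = 956 + 5*i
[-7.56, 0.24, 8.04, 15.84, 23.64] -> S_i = -7.56 + 7.80*i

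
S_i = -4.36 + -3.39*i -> [-4.36, -7.75, -11.14, -14.53, -17.92]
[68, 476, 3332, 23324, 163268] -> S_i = 68*7^i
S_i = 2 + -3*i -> [2, -1, -4, -7, -10]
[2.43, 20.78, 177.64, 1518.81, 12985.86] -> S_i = 2.43*8.55^i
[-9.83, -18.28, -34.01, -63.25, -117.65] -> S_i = -9.83*1.86^i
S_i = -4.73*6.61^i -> [-4.73, -31.27, -206.66, -1366.05, -9029.57]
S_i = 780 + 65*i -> [780, 845, 910, 975, 1040]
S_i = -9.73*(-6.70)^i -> [-9.73, 65.19, -436.78, 2926.42, -19607.04]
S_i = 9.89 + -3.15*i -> [9.89, 6.74, 3.59, 0.44, -2.71]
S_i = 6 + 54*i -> [6, 60, 114, 168, 222]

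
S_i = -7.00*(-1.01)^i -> [-7.0, 7.07, -7.14, 7.21, -7.28]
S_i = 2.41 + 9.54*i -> [2.41, 11.95, 21.49, 31.03, 40.57]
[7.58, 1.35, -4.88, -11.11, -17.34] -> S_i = 7.58 + -6.23*i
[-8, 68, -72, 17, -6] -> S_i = Random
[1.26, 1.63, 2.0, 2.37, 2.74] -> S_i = 1.26 + 0.37*i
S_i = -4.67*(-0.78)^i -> [-4.67, 3.64, -2.84, 2.22, -1.73]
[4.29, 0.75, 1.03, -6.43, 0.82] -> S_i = Random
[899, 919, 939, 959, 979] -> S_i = 899 + 20*i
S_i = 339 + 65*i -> [339, 404, 469, 534, 599]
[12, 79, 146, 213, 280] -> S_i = 12 + 67*i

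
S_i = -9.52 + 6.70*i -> [-9.52, -2.82, 3.88, 10.58, 17.28]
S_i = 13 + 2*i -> [13, 15, 17, 19, 21]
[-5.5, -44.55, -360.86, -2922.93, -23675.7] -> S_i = -5.50*8.10^i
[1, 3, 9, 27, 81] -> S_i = 1*3^i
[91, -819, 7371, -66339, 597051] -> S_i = 91*-9^i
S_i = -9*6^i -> [-9, -54, -324, -1944, -11664]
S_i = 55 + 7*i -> [55, 62, 69, 76, 83]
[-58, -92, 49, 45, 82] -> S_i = Random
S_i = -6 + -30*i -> [-6, -36, -66, -96, -126]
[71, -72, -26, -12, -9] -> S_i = Random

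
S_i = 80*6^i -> [80, 480, 2880, 17280, 103680]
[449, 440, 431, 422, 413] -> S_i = 449 + -9*i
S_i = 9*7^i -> [9, 63, 441, 3087, 21609]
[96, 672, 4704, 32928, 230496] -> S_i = 96*7^i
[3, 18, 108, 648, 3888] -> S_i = 3*6^i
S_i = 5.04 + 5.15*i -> [5.04, 10.19, 15.34, 20.49, 25.64]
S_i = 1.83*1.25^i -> [1.83, 2.29, 2.86, 3.57, 4.47]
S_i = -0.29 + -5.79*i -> [-0.29, -6.08, -11.87, -17.66, -23.45]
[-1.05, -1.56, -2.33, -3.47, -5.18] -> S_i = -1.05*1.49^i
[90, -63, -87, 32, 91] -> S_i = Random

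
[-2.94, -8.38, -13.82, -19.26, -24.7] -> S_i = -2.94 + -5.44*i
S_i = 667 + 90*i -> [667, 757, 847, 937, 1027]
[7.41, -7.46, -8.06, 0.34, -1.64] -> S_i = Random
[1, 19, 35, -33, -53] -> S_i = Random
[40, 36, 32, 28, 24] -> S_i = 40 + -4*i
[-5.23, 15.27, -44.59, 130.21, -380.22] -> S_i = -5.23*(-2.92)^i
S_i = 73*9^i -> [73, 657, 5913, 53217, 478953]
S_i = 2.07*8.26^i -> [2.07, 17.1, 141.23, 1166.57, 9635.86]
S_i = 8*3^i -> [8, 24, 72, 216, 648]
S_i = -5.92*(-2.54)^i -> [-5.92, 15.04, -38.19, 97.01, -246.41]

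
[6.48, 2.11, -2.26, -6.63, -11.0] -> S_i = 6.48 + -4.37*i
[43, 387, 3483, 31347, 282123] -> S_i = 43*9^i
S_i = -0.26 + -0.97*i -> [-0.26, -1.23, -2.2, -3.17, -4.14]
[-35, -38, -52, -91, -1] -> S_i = Random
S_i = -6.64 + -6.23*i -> [-6.64, -12.87, -19.1, -25.33, -31.56]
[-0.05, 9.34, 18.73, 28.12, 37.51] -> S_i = -0.05 + 9.39*i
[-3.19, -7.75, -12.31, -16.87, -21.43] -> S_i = -3.19 + -4.56*i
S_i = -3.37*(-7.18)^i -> [-3.37, 24.2, -173.73, 1247.39, -8956.28]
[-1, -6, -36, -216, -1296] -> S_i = -1*6^i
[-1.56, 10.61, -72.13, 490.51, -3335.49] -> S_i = -1.56*(-6.80)^i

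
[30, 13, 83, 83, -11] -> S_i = Random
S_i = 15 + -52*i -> [15, -37, -89, -141, -193]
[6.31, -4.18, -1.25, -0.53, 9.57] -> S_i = Random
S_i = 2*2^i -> [2, 4, 8, 16, 32]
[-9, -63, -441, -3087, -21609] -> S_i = -9*7^i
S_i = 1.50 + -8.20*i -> [1.5, -6.7, -14.9, -23.1, -31.3]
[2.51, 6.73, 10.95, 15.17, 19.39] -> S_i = 2.51 + 4.22*i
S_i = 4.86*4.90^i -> [4.86, 23.81, 116.69, 571.77, 2801.69]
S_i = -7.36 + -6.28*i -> [-7.36, -13.64, -19.92, -26.2, -32.48]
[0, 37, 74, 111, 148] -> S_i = 0 + 37*i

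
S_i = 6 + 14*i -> [6, 20, 34, 48, 62]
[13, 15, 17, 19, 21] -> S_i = 13 + 2*i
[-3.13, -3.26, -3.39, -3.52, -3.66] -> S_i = -3.13*1.04^i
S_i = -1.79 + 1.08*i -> [-1.79, -0.71, 0.37, 1.45, 2.53]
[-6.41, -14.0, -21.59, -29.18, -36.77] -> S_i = -6.41 + -7.59*i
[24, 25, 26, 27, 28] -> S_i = 24 + 1*i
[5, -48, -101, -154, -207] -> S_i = 5 + -53*i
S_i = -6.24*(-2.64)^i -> [-6.24, 16.47, -43.49, 114.81, -303.11]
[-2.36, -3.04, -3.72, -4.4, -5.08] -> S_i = -2.36 + -0.68*i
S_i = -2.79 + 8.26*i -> [-2.79, 5.47, 13.73, 21.99, 30.25]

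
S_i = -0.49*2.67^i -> [-0.49, -1.31, -3.49, -9.33, -24.9]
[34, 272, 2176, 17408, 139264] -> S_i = 34*8^i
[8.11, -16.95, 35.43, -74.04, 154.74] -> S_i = 8.11*(-2.09)^i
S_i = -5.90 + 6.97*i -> [-5.9, 1.07, 8.04, 15.01, 21.98]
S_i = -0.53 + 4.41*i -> [-0.53, 3.88, 8.29, 12.7, 17.11]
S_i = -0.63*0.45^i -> [-0.63, -0.28, -0.13, -0.06, -0.03]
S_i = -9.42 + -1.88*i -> [-9.42, -11.3, -13.18, -15.06, -16.94]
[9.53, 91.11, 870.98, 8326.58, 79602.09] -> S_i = 9.53*9.56^i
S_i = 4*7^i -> [4, 28, 196, 1372, 9604]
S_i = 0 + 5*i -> [0, 5, 10, 15, 20]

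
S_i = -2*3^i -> [-2, -6, -18, -54, -162]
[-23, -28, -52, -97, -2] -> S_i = Random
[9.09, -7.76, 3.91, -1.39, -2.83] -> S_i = Random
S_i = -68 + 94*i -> [-68, 26, 120, 214, 308]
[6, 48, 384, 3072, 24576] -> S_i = 6*8^i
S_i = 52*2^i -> [52, 104, 208, 416, 832]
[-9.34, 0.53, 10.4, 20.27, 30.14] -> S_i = -9.34 + 9.87*i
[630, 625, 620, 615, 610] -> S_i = 630 + -5*i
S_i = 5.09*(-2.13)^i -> [5.09, -10.84, 23.09, -49.19, 104.77]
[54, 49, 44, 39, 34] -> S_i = 54 + -5*i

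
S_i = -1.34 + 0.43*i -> [-1.34, -0.91, -0.48, -0.05, 0.38]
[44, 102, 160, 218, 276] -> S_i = 44 + 58*i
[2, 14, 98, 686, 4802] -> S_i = 2*7^i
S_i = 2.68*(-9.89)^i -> [2.68, -26.51, 262.14, -2592.53, 25640.11]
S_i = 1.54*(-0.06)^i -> [1.54, -0.09, 0.01, -0.0, 0.0]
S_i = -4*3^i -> [-4, -12, -36, -108, -324]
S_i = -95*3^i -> [-95, -285, -855, -2565, -7695]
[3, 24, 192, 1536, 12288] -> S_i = 3*8^i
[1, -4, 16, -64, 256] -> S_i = 1*-4^i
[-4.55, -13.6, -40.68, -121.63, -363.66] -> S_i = -4.55*2.99^i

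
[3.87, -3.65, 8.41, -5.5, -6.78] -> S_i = Random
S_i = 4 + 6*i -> [4, 10, 16, 22, 28]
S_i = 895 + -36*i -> [895, 859, 823, 787, 751]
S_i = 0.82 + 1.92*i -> [0.82, 2.74, 4.66, 6.58, 8.5]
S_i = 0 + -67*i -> [0, -67, -134, -201, -268]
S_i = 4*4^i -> [4, 16, 64, 256, 1024]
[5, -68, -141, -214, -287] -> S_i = 5 + -73*i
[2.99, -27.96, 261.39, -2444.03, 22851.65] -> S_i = 2.99*(-9.35)^i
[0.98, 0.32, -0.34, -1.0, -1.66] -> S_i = 0.98 + -0.66*i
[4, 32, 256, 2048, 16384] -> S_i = 4*8^i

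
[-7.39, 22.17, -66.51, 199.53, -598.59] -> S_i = -7.39*(-3.00)^i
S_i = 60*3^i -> [60, 180, 540, 1620, 4860]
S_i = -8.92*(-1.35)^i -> [-8.92, 12.04, -16.26, 21.95, -29.63]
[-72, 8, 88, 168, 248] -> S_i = -72 + 80*i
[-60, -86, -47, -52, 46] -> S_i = Random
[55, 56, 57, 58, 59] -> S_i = 55 + 1*i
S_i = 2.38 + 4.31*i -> [2.38, 6.69, 11.0, 15.31, 19.62]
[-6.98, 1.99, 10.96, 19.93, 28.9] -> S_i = -6.98 + 8.97*i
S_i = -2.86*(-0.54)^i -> [-2.86, 1.54, -0.83, 0.45, -0.24]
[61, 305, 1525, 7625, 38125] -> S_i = 61*5^i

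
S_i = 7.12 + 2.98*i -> [7.12, 10.1, 13.08, 16.06, 19.04]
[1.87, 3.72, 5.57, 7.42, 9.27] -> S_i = 1.87 + 1.85*i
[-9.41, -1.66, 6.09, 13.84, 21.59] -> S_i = -9.41 + 7.75*i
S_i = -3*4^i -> [-3, -12, -48, -192, -768]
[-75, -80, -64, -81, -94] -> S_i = Random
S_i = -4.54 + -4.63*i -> [-4.54, -9.17, -13.8, -18.43, -23.06]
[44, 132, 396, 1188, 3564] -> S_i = 44*3^i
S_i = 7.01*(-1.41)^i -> [7.01, -9.88, 13.94, -19.65, 27.71]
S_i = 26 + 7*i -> [26, 33, 40, 47, 54]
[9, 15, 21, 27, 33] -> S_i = 9 + 6*i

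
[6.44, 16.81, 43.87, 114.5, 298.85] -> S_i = 6.44*2.61^i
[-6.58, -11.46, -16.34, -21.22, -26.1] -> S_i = -6.58 + -4.88*i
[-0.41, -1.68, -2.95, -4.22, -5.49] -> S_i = -0.41 + -1.27*i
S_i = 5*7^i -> [5, 35, 245, 1715, 12005]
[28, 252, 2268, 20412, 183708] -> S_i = 28*9^i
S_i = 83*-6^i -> [83, -498, 2988, -17928, 107568]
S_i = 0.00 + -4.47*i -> [0.0, -4.47, -8.94, -13.41, -17.88]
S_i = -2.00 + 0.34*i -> [-2.0, -1.66, -1.32, -0.98, -0.64]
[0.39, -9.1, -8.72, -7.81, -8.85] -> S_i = Random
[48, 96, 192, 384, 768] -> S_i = 48*2^i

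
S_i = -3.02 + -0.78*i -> [-3.02, -3.8, -4.58, -5.36, -6.14]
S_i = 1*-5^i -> [1, -5, 25, -125, 625]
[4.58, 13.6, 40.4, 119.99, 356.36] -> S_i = 4.58*2.97^i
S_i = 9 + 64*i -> [9, 73, 137, 201, 265]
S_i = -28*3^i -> [-28, -84, -252, -756, -2268]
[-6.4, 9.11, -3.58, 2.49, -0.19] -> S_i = Random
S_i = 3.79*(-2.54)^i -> [3.79, -9.63, 24.45, -62.11, 157.75]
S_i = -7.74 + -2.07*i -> [-7.74, -9.81, -11.88, -13.95, -16.02]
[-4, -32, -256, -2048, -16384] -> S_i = -4*8^i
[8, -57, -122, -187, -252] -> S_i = 8 + -65*i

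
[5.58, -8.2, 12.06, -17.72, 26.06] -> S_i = 5.58*(-1.47)^i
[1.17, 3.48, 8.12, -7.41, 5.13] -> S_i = Random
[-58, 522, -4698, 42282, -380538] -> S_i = -58*-9^i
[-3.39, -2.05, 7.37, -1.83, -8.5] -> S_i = Random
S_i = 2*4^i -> [2, 8, 32, 128, 512]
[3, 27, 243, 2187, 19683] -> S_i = 3*9^i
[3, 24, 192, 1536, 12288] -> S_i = 3*8^i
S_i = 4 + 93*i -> [4, 97, 190, 283, 376]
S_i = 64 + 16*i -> [64, 80, 96, 112, 128]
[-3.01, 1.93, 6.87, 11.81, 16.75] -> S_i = -3.01 + 4.94*i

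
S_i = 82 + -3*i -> [82, 79, 76, 73, 70]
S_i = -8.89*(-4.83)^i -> [-8.89, 42.94, -207.39, 1001.71, -4838.27]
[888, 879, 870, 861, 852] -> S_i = 888 + -9*i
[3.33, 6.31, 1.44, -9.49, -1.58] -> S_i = Random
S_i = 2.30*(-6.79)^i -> [2.3, -15.62, 106.04, -720.01, 4888.85]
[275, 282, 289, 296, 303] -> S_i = 275 + 7*i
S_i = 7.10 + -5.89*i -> [7.1, 1.21, -4.68, -10.57, -16.46]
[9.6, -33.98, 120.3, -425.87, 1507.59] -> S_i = 9.60*(-3.54)^i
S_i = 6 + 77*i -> [6, 83, 160, 237, 314]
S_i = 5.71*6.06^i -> [5.71, 34.6, 209.69, 1270.73, 7700.64]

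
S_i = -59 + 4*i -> [-59, -55, -51, -47, -43]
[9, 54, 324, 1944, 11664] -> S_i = 9*6^i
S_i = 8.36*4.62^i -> [8.36, 38.62, 178.44, 824.39, 3808.68]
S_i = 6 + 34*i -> [6, 40, 74, 108, 142]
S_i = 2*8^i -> [2, 16, 128, 1024, 8192]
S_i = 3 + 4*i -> [3, 7, 11, 15, 19]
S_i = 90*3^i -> [90, 270, 810, 2430, 7290]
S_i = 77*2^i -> [77, 154, 308, 616, 1232]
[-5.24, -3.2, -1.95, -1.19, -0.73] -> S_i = -5.24*0.61^i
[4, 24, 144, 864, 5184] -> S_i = 4*6^i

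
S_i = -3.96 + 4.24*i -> [-3.96, 0.28, 4.52, 8.76, 13.0]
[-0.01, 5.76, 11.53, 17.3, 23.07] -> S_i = -0.01 + 5.77*i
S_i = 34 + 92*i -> [34, 126, 218, 310, 402]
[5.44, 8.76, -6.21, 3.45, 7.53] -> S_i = Random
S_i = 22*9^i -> [22, 198, 1782, 16038, 144342]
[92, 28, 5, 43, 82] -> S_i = Random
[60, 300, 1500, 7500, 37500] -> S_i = 60*5^i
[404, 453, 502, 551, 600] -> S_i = 404 + 49*i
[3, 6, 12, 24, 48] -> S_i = 3*2^i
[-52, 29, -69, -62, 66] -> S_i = Random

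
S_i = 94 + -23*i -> [94, 71, 48, 25, 2]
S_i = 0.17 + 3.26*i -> [0.17, 3.43, 6.69, 9.95, 13.21]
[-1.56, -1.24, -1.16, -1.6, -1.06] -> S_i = Random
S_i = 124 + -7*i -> [124, 117, 110, 103, 96]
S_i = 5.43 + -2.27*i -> [5.43, 3.16, 0.89, -1.38, -3.65]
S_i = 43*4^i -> [43, 172, 688, 2752, 11008]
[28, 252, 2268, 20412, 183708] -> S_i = 28*9^i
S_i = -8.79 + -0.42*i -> [-8.79, -9.21, -9.63, -10.05, -10.47]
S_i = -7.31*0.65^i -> [-7.31, -4.75, -3.09, -2.01, -1.3]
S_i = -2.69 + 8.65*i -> [-2.69, 5.96, 14.61, 23.26, 31.91]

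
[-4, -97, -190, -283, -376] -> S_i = -4 + -93*i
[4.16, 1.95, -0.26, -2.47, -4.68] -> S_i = 4.16 + -2.21*i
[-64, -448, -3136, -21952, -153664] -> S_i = -64*7^i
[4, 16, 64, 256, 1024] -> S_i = 4*4^i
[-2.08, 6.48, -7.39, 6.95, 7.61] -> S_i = Random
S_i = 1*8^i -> [1, 8, 64, 512, 4096]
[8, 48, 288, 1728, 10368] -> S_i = 8*6^i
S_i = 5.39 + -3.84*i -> [5.39, 1.55, -2.29, -6.13, -9.97]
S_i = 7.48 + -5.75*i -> [7.48, 1.73, -4.02, -9.77, -15.52]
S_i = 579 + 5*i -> [579, 584, 589, 594, 599]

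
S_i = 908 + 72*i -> [908, 980, 1052, 1124, 1196]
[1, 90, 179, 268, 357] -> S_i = 1 + 89*i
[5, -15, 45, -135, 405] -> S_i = 5*-3^i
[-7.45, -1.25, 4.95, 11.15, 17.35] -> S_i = -7.45 + 6.20*i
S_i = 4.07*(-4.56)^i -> [4.07, -18.56, 84.63, -385.91, 1759.76]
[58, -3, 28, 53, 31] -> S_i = Random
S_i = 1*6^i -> [1, 6, 36, 216, 1296]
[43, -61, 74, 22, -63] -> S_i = Random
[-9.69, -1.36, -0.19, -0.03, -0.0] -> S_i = -9.69*0.14^i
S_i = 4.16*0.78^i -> [4.16, 3.24, 2.53, 1.97, 1.54]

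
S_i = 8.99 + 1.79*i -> [8.99, 10.78, 12.57, 14.36, 16.15]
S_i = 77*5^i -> [77, 385, 1925, 9625, 48125]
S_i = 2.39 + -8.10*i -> [2.39, -5.71, -13.81, -21.91, -30.01]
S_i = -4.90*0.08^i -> [-4.9, -0.39, -0.03, -0.0, -0.0]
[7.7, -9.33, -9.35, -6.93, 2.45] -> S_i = Random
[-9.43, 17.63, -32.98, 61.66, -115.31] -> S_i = -9.43*(-1.87)^i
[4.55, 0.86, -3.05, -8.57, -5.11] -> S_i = Random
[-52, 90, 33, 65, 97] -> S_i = Random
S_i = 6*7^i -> [6, 42, 294, 2058, 14406]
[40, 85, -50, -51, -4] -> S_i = Random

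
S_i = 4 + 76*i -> [4, 80, 156, 232, 308]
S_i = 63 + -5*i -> [63, 58, 53, 48, 43]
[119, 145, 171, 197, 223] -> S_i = 119 + 26*i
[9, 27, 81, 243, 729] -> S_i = 9*3^i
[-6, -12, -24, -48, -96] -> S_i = -6*2^i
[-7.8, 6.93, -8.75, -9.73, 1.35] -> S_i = Random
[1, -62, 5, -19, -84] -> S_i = Random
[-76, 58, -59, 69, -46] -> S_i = Random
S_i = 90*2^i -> [90, 180, 360, 720, 1440]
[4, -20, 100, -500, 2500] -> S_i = 4*-5^i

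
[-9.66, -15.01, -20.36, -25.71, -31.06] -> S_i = -9.66 + -5.35*i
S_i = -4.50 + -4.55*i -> [-4.5, -9.05, -13.6, -18.15, -22.7]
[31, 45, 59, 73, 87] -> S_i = 31 + 14*i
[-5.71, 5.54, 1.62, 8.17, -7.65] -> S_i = Random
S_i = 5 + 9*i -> [5, 14, 23, 32, 41]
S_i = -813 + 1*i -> [-813, -812, -811, -810, -809]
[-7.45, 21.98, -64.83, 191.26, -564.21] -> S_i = -7.45*(-2.95)^i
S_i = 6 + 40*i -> [6, 46, 86, 126, 166]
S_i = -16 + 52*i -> [-16, 36, 88, 140, 192]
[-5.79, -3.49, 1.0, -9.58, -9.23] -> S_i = Random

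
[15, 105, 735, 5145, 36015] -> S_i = 15*7^i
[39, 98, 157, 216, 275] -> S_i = 39 + 59*i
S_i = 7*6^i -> [7, 42, 252, 1512, 9072]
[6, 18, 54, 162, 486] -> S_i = 6*3^i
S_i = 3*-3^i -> [3, -9, 27, -81, 243]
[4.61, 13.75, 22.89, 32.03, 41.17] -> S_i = 4.61 + 9.14*i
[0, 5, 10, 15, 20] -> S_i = 0 + 5*i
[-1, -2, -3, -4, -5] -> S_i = -1 + -1*i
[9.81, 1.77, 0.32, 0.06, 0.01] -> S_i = 9.81*0.18^i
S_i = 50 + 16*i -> [50, 66, 82, 98, 114]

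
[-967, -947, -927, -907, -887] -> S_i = -967 + 20*i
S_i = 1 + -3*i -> [1, -2, -5, -8, -11]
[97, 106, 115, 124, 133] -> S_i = 97 + 9*i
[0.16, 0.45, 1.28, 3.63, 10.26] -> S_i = 0.16*2.83^i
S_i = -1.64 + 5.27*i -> [-1.64, 3.63, 8.9, 14.17, 19.44]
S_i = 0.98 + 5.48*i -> [0.98, 6.46, 11.94, 17.42, 22.9]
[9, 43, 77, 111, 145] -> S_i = 9 + 34*i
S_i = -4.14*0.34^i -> [-4.14, -1.41, -0.48, -0.16, -0.06]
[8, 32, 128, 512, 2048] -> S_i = 8*4^i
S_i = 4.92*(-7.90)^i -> [4.92, -38.87, 307.06, -2425.75, 19163.44]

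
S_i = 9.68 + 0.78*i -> [9.68, 10.46, 11.24, 12.02, 12.8]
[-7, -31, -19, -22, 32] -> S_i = Random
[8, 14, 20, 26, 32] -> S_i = 8 + 6*i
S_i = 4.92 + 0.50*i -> [4.92, 5.42, 5.92, 6.42, 6.92]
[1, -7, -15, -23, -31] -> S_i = 1 + -8*i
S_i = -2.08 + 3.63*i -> [-2.08, 1.55, 5.18, 8.81, 12.44]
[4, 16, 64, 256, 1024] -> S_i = 4*4^i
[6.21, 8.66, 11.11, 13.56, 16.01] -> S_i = 6.21 + 2.45*i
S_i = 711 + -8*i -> [711, 703, 695, 687, 679]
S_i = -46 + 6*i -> [-46, -40, -34, -28, -22]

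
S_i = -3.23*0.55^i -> [-3.23, -1.78, -0.98, -0.54, -0.3]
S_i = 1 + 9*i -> [1, 10, 19, 28, 37]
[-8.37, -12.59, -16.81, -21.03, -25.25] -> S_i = -8.37 + -4.22*i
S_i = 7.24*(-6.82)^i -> [7.24, -49.38, 336.75, -2296.63, 15663.04]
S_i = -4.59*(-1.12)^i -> [-4.59, 5.14, -5.76, 6.45, -7.22]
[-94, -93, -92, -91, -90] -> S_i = -94 + 1*i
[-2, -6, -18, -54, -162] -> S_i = -2*3^i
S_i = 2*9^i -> [2, 18, 162, 1458, 13122]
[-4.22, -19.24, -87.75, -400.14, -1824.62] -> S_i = -4.22*4.56^i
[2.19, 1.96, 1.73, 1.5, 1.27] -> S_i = 2.19 + -0.23*i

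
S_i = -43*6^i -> [-43, -258, -1548, -9288, -55728]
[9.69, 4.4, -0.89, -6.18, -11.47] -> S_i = 9.69 + -5.29*i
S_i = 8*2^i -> [8, 16, 32, 64, 128]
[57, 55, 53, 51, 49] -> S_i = 57 + -2*i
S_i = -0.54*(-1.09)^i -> [-0.54, 0.59, -0.64, 0.7, -0.76]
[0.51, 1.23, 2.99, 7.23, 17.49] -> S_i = 0.51*2.42^i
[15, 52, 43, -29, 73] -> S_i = Random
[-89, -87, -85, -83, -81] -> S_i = -89 + 2*i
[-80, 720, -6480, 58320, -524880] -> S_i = -80*-9^i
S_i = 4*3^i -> [4, 12, 36, 108, 324]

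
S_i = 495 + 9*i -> [495, 504, 513, 522, 531]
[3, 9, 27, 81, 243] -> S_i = 3*3^i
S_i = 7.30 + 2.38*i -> [7.3, 9.68, 12.06, 14.44, 16.82]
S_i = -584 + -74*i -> [-584, -658, -732, -806, -880]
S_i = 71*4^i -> [71, 284, 1136, 4544, 18176]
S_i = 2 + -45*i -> [2, -43, -88, -133, -178]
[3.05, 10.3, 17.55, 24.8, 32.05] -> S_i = 3.05 + 7.25*i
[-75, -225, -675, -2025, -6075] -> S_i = -75*3^i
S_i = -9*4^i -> [-9, -36, -144, -576, -2304]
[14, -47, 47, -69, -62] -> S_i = Random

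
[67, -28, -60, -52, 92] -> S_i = Random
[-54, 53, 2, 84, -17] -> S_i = Random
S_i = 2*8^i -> [2, 16, 128, 1024, 8192]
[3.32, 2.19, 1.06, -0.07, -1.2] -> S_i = 3.32 + -1.13*i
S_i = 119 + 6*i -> [119, 125, 131, 137, 143]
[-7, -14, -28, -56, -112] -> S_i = -7*2^i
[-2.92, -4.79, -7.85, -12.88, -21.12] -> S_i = -2.92*1.64^i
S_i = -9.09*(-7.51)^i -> [-9.09, 68.27, -512.68, 3850.2, -28915.03]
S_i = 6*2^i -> [6, 12, 24, 48, 96]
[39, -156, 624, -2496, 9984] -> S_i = 39*-4^i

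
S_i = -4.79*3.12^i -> [-4.79, -14.94, -46.63, -145.48, -453.89]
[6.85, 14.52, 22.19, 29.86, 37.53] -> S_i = 6.85 + 7.67*i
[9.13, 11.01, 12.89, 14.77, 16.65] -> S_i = 9.13 + 1.88*i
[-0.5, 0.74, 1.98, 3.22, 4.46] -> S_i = -0.50 + 1.24*i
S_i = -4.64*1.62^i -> [-4.64, -7.52, -12.18, -19.73, -31.96]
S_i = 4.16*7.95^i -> [4.16, 33.07, 262.92, 2090.23, 16617.35]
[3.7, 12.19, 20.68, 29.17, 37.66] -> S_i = 3.70 + 8.49*i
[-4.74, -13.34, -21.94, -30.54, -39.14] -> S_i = -4.74 + -8.60*i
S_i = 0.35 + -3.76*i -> [0.35, -3.41, -7.17, -10.93, -14.69]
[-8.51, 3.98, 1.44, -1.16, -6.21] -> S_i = Random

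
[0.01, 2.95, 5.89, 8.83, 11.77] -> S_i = 0.01 + 2.94*i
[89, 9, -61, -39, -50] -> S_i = Random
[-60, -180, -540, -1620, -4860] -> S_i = -60*3^i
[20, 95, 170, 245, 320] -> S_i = 20 + 75*i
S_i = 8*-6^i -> [8, -48, 288, -1728, 10368]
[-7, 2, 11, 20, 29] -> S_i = -7 + 9*i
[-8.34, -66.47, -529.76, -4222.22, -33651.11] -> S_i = -8.34*7.97^i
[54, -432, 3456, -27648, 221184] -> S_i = 54*-8^i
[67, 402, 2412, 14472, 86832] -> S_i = 67*6^i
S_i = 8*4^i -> [8, 32, 128, 512, 2048]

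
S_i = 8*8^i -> [8, 64, 512, 4096, 32768]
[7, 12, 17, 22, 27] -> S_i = 7 + 5*i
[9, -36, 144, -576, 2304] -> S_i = 9*-4^i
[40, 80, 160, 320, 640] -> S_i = 40*2^i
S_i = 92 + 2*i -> [92, 94, 96, 98, 100]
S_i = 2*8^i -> [2, 16, 128, 1024, 8192]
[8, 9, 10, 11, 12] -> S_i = 8 + 1*i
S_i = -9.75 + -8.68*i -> [-9.75, -18.43, -27.11, -35.79, -44.47]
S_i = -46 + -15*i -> [-46, -61, -76, -91, -106]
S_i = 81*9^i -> [81, 729, 6561, 59049, 531441]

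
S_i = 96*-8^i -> [96, -768, 6144, -49152, 393216]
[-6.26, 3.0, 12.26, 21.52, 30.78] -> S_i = -6.26 + 9.26*i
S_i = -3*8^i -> [-3, -24, -192, -1536, -12288]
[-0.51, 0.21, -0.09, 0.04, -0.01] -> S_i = -0.51*(-0.41)^i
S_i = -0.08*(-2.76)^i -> [-0.08, 0.22, -0.61, 1.68, -4.64]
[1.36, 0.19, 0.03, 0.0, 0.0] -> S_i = 1.36*0.14^i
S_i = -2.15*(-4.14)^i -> [-2.15, 8.9, -36.85, 152.56, -631.6]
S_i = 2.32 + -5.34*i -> [2.32, -3.02, -8.36, -13.7, -19.04]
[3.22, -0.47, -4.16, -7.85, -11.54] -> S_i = 3.22 + -3.69*i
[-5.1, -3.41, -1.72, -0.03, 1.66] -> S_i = -5.10 + 1.69*i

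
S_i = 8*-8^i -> [8, -64, 512, -4096, 32768]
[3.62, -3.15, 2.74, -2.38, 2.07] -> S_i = 3.62*(-0.87)^i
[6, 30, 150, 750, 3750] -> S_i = 6*5^i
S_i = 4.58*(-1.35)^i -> [4.58, -6.18, 8.35, -11.27, 15.21]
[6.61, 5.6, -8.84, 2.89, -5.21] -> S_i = Random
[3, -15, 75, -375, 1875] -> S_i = 3*-5^i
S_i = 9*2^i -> [9, 18, 36, 72, 144]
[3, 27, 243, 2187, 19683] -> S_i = 3*9^i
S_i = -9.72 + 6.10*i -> [-9.72, -3.62, 2.48, 8.58, 14.68]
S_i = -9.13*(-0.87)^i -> [-9.13, 7.94, -6.91, 6.01, -5.23]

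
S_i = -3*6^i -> [-3, -18, -108, -648, -3888]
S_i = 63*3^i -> [63, 189, 567, 1701, 5103]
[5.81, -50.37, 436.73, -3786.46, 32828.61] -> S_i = 5.81*(-8.67)^i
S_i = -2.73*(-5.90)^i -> [-2.73, 16.11, -95.03, 560.68, -3308.04]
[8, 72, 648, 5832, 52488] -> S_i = 8*9^i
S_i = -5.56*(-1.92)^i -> [-5.56, 10.68, -20.5, 39.35, -75.56]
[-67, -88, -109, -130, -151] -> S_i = -67 + -21*i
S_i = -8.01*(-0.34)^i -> [-8.01, 2.72, -0.93, 0.31, -0.11]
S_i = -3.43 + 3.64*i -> [-3.43, 0.21, 3.85, 7.49, 11.13]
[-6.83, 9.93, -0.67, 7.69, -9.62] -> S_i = Random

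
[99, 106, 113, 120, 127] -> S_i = 99 + 7*i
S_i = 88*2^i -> [88, 176, 352, 704, 1408]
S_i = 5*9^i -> [5, 45, 405, 3645, 32805]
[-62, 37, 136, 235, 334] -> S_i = -62 + 99*i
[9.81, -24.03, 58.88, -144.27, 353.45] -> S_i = 9.81*(-2.45)^i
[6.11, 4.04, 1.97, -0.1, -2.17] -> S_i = 6.11 + -2.07*i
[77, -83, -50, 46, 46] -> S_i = Random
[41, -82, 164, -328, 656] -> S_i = 41*-2^i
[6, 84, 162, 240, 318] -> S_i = 6 + 78*i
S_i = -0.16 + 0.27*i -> [-0.16, 0.11, 0.38, 0.65, 0.92]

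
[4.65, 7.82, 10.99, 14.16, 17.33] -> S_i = 4.65 + 3.17*i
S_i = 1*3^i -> [1, 3, 9, 27, 81]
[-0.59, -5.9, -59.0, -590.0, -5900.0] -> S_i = -0.59*10.00^i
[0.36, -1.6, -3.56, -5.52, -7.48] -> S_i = 0.36 + -1.96*i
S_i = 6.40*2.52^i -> [6.4, 16.13, 40.64, 102.42, 258.1]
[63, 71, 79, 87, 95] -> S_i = 63 + 8*i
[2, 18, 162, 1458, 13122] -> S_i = 2*9^i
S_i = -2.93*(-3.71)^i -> [-2.93, 10.87, -40.33, 149.62, -555.09]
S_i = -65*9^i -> [-65, -585, -5265, -47385, -426465]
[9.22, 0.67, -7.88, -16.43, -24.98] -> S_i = 9.22 + -8.55*i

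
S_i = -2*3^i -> [-2, -6, -18, -54, -162]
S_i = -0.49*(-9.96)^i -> [-0.49, 4.88, -48.61, 484.14, -4822.07]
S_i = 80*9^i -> [80, 720, 6480, 58320, 524880]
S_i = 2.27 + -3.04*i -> [2.27, -0.77, -3.81, -6.85, -9.89]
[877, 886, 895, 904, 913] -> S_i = 877 + 9*i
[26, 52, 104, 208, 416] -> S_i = 26*2^i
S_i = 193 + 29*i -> [193, 222, 251, 280, 309]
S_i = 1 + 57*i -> [1, 58, 115, 172, 229]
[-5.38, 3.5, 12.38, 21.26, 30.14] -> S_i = -5.38 + 8.88*i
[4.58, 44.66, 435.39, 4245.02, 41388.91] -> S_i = 4.58*9.75^i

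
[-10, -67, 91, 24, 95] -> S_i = Random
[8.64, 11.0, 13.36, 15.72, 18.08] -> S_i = 8.64 + 2.36*i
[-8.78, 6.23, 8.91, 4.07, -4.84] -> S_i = Random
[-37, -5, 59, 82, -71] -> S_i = Random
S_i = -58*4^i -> [-58, -232, -928, -3712, -14848]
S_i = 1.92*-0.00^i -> [1.92, -0.0, 0.0, -0.0, 0.0]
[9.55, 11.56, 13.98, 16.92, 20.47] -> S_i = 9.55*1.21^i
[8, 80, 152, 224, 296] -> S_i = 8 + 72*i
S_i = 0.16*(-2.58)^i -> [0.16, -0.41, 1.07, -2.75, 7.09]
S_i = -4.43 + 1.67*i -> [-4.43, -2.76, -1.09, 0.58, 2.25]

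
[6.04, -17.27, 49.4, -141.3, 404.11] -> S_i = 6.04*(-2.86)^i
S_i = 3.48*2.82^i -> [3.48, 9.81, 27.67, 78.04, 220.08]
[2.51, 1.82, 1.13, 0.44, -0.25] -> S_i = 2.51 + -0.69*i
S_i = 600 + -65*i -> [600, 535, 470, 405, 340]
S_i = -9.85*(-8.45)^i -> [-9.85, 83.23, -703.31, 5943.01, -50218.42]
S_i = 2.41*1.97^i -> [2.41, 4.75, 9.35, 18.43, 36.3]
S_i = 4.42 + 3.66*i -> [4.42, 8.08, 11.74, 15.4, 19.06]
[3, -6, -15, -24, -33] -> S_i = 3 + -9*i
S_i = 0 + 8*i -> [0, 8, 16, 24, 32]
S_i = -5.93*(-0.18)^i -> [-5.93, 1.07, -0.19, 0.03, -0.01]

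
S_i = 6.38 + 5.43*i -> [6.38, 11.81, 17.24, 22.67, 28.1]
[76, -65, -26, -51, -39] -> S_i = Random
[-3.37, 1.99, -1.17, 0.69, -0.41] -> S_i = -3.37*(-0.59)^i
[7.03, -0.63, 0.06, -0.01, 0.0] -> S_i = 7.03*(-0.09)^i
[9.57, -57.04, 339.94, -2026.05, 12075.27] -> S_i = 9.57*(-5.96)^i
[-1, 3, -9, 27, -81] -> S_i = -1*-3^i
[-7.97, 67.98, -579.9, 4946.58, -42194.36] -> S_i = -7.97*(-8.53)^i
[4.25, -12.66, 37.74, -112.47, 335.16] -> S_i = 4.25*(-2.98)^i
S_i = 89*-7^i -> [89, -623, 4361, -30527, 213689]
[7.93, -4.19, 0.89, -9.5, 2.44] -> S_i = Random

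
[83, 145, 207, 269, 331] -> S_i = 83 + 62*i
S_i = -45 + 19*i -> [-45, -26, -7, 12, 31]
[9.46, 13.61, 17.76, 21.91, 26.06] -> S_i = 9.46 + 4.15*i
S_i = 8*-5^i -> [8, -40, 200, -1000, 5000]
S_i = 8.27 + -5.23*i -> [8.27, 3.04, -2.19, -7.42, -12.65]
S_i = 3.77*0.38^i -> [3.77, 1.43, 0.54, 0.21, 0.08]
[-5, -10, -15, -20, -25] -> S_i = -5 + -5*i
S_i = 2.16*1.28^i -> [2.16, 2.76, 3.54, 4.53, 5.8]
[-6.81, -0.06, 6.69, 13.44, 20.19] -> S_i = -6.81 + 6.75*i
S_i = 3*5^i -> [3, 15, 75, 375, 1875]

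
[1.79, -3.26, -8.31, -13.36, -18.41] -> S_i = 1.79 + -5.05*i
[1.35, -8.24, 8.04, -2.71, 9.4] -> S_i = Random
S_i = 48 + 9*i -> [48, 57, 66, 75, 84]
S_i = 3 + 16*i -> [3, 19, 35, 51, 67]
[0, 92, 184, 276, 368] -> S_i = 0 + 92*i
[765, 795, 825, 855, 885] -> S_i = 765 + 30*i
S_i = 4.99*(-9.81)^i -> [4.99, -48.95, 480.22, -4710.94, 46214.32]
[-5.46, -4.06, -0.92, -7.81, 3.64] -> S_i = Random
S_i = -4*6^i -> [-4, -24, -144, -864, -5184]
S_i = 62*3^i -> [62, 186, 558, 1674, 5022]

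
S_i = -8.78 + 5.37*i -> [-8.78, -3.41, 1.96, 7.33, 12.7]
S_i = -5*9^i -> [-5, -45, -405, -3645, -32805]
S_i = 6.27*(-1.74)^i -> [6.27, -10.91, 18.98, -33.03, 57.47]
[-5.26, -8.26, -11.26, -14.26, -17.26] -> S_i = -5.26 + -3.00*i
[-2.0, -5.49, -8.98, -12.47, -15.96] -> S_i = -2.00 + -3.49*i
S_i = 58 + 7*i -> [58, 65, 72, 79, 86]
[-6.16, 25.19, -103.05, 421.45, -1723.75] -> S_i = -6.16*(-4.09)^i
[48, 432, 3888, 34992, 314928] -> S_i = 48*9^i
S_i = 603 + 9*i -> [603, 612, 621, 630, 639]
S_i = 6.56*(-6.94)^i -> [6.56, -45.53, 315.95, -2192.72, 15217.44]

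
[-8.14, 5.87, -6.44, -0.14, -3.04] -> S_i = Random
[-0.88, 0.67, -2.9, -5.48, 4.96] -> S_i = Random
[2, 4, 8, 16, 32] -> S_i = 2*2^i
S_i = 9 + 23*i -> [9, 32, 55, 78, 101]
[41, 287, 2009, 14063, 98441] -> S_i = 41*7^i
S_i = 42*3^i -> [42, 126, 378, 1134, 3402]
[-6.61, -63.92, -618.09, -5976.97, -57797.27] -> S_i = -6.61*9.67^i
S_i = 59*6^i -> [59, 354, 2124, 12744, 76464]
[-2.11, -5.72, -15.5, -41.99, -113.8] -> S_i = -2.11*2.71^i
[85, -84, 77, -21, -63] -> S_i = Random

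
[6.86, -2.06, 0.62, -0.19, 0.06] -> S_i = 6.86*(-0.30)^i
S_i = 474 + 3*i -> [474, 477, 480, 483, 486]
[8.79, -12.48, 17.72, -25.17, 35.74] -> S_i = 8.79*(-1.42)^i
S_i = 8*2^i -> [8, 16, 32, 64, 128]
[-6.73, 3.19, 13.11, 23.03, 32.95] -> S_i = -6.73 + 9.92*i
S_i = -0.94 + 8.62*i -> [-0.94, 7.68, 16.3, 24.92, 33.54]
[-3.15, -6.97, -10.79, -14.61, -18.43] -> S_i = -3.15 + -3.82*i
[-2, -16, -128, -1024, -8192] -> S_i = -2*8^i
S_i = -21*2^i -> [-21, -42, -84, -168, -336]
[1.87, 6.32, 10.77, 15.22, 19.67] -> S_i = 1.87 + 4.45*i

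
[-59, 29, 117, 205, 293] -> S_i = -59 + 88*i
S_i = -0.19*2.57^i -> [-0.19, -0.49, -1.25, -3.23, -8.29]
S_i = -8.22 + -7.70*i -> [-8.22, -15.92, -23.62, -31.32, -39.02]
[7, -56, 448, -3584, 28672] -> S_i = 7*-8^i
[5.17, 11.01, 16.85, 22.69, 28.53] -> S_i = 5.17 + 5.84*i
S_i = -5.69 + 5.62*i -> [-5.69, -0.07, 5.55, 11.17, 16.79]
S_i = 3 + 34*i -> [3, 37, 71, 105, 139]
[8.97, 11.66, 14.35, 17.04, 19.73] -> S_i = 8.97 + 2.69*i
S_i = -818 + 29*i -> [-818, -789, -760, -731, -702]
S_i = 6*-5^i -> [6, -30, 150, -750, 3750]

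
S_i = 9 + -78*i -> [9, -69, -147, -225, -303]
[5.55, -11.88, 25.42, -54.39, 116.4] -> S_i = 5.55*(-2.14)^i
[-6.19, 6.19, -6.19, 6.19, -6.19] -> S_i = -6.19*(-1.00)^i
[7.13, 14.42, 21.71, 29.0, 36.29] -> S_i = 7.13 + 7.29*i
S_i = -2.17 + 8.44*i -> [-2.17, 6.27, 14.71, 23.15, 31.59]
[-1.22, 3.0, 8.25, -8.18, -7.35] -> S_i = Random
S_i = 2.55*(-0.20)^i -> [2.55, -0.51, 0.1, -0.02, 0.0]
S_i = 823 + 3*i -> [823, 826, 829, 832, 835]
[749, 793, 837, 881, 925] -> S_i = 749 + 44*i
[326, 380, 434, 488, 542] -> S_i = 326 + 54*i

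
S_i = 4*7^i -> [4, 28, 196, 1372, 9604]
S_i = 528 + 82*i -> [528, 610, 692, 774, 856]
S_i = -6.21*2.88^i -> [-6.21, -17.88, -51.51, -148.34, -427.23]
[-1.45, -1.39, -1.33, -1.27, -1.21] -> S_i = -1.45 + 0.06*i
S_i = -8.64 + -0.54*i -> [-8.64, -9.18, -9.72, -10.26, -10.8]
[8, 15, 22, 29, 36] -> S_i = 8 + 7*i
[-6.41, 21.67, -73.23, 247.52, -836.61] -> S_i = -6.41*(-3.38)^i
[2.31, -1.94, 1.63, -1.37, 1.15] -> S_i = 2.31*(-0.84)^i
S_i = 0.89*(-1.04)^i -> [0.89, -0.93, 0.96, -1.0, 1.04]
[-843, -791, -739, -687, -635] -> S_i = -843 + 52*i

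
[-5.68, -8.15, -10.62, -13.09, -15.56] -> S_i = -5.68 + -2.47*i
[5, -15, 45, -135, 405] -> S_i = 5*-3^i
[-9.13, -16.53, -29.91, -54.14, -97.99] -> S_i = -9.13*1.81^i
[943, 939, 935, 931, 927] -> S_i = 943 + -4*i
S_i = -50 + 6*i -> [-50, -44, -38, -32, -26]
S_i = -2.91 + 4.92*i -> [-2.91, 2.01, 6.93, 11.85, 16.77]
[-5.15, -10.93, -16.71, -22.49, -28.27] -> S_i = -5.15 + -5.78*i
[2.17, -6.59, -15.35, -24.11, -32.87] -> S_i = 2.17 + -8.76*i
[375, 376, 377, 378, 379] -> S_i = 375 + 1*i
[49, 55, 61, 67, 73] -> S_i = 49 + 6*i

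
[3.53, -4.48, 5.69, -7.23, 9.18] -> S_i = 3.53*(-1.27)^i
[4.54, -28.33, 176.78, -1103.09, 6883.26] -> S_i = 4.54*(-6.24)^i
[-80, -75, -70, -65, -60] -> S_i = -80 + 5*i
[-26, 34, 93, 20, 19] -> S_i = Random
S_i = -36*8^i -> [-36, -288, -2304, -18432, -147456]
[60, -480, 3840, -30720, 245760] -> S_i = 60*-8^i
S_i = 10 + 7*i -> [10, 17, 24, 31, 38]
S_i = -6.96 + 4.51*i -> [-6.96, -2.45, 2.06, 6.57, 11.08]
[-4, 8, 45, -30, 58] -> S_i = Random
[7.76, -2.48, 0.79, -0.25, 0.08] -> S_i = 7.76*(-0.32)^i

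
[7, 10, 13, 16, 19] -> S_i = 7 + 3*i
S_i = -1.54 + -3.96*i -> [-1.54, -5.5, -9.46, -13.42, -17.38]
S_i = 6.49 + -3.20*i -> [6.49, 3.29, 0.09, -3.11, -6.31]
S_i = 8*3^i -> [8, 24, 72, 216, 648]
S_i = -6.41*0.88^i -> [-6.41, -5.64, -4.96, -4.37, -3.84]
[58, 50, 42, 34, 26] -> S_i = 58 + -8*i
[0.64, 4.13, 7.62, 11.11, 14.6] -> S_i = 0.64 + 3.49*i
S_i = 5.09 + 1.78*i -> [5.09, 6.87, 8.65, 10.43, 12.21]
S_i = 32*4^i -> [32, 128, 512, 2048, 8192]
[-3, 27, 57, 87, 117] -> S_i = -3 + 30*i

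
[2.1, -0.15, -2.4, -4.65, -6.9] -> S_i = 2.10 + -2.25*i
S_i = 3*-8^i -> [3, -24, 192, -1536, 12288]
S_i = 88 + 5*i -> [88, 93, 98, 103, 108]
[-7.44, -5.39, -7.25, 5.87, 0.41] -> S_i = Random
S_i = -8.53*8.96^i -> [-8.53, -76.43, -684.8, -6135.83, -54977.0]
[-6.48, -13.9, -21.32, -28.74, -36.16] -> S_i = -6.48 + -7.42*i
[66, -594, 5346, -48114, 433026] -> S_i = 66*-9^i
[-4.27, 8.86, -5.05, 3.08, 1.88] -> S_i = Random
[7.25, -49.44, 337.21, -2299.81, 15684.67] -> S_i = 7.25*(-6.82)^i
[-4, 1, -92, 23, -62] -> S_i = Random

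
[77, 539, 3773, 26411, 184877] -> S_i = 77*7^i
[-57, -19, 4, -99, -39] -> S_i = Random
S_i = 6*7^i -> [6, 42, 294, 2058, 14406]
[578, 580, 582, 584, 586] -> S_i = 578 + 2*i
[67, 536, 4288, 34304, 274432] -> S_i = 67*8^i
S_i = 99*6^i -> [99, 594, 3564, 21384, 128304]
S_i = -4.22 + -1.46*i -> [-4.22, -5.68, -7.14, -8.6, -10.06]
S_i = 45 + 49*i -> [45, 94, 143, 192, 241]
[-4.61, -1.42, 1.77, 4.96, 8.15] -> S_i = -4.61 + 3.19*i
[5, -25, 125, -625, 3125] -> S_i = 5*-5^i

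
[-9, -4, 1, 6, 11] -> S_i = -9 + 5*i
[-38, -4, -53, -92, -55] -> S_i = Random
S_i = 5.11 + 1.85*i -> [5.11, 6.96, 8.81, 10.66, 12.51]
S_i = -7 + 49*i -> [-7, 42, 91, 140, 189]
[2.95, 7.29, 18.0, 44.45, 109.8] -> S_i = 2.95*2.47^i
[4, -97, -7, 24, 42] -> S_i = Random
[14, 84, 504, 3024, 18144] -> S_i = 14*6^i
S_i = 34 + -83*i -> [34, -49, -132, -215, -298]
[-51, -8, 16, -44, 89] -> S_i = Random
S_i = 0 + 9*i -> [0, 9, 18, 27, 36]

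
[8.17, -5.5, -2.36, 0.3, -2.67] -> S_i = Random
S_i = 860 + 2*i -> [860, 862, 864, 866, 868]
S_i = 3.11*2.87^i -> [3.11, 8.93, 25.62, 73.52, 211.0]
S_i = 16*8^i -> [16, 128, 1024, 8192, 65536]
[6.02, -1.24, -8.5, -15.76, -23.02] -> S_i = 6.02 + -7.26*i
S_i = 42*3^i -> [42, 126, 378, 1134, 3402]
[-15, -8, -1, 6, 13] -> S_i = -15 + 7*i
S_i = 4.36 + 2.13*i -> [4.36, 6.49, 8.62, 10.75, 12.88]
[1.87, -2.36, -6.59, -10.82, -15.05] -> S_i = 1.87 + -4.23*i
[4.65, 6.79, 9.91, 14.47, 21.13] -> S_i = 4.65*1.46^i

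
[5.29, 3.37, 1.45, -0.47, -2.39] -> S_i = 5.29 + -1.92*i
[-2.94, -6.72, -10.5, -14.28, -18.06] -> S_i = -2.94 + -3.78*i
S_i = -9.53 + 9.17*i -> [-9.53, -0.36, 8.81, 17.98, 27.15]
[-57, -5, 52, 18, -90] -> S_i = Random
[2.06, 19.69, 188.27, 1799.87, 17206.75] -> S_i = 2.06*9.56^i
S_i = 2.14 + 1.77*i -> [2.14, 3.91, 5.68, 7.45, 9.22]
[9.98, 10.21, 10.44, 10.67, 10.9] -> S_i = 9.98 + 0.23*i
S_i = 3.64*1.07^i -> [3.64, 3.89, 4.17, 4.46, 4.77]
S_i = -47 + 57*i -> [-47, 10, 67, 124, 181]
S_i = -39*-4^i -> [-39, 156, -624, 2496, -9984]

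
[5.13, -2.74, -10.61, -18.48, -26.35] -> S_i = 5.13 + -7.87*i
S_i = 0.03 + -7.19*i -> [0.03, -7.16, -14.35, -21.54, -28.73]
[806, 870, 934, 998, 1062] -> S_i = 806 + 64*i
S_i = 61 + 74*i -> [61, 135, 209, 283, 357]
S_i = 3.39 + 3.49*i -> [3.39, 6.88, 10.37, 13.86, 17.35]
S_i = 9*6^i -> [9, 54, 324, 1944, 11664]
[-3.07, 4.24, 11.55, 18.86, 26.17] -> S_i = -3.07 + 7.31*i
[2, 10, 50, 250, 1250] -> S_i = 2*5^i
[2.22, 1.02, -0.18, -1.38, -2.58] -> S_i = 2.22 + -1.20*i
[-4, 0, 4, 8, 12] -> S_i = -4 + 4*i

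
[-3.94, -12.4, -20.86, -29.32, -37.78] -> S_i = -3.94 + -8.46*i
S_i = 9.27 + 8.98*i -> [9.27, 18.25, 27.23, 36.21, 45.19]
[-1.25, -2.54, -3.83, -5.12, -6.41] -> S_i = -1.25 + -1.29*i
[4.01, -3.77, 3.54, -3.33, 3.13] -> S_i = 4.01*(-0.94)^i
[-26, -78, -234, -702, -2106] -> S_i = -26*3^i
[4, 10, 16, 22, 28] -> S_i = 4 + 6*i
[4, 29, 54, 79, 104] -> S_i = 4 + 25*i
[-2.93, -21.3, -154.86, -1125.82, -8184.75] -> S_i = -2.93*7.27^i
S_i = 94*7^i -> [94, 658, 4606, 32242, 225694]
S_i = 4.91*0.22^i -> [4.91, 1.08, 0.24, 0.05, 0.01]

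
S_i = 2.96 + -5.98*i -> [2.96, -3.02, -9.0, -14.98, -20.96]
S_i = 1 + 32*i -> [1, 33, 65, 97, 129]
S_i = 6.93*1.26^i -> [6.93, 8.73, 11.0, 13.86, 17.47]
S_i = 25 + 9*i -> [25, 34, 43, 52, 61]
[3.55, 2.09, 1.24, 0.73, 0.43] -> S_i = 3.55*0.59^i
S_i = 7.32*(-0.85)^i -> [7.32, -6.22, 5.29, -4.5, 3.82]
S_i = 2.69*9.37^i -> [2.69, 25.21, 236.17, 2212.95, 20735.32]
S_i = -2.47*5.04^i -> [-2.47, -12.45, -62.74, -316.22, -1593.75]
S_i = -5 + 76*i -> [-5, 71, 147, 223, 299]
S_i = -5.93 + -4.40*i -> [-5.93, -10.33, -14.73, -19.13, -23.53]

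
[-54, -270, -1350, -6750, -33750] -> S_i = -54*5^i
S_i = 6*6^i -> [6, 36, 216, 1296, 7776]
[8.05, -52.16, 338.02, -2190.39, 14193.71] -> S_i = 8.05*(-6.48)^i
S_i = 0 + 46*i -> [0, 46, 92, 138, 184]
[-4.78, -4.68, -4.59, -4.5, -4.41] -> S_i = -4.78*0.98^i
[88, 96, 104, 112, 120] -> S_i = 88 + 8*i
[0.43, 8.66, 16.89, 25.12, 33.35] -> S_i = 0.43 + 8.23*i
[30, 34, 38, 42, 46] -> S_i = 30 + 4*i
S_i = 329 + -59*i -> [329, 270, 211, 152, 93]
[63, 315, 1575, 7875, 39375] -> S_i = 63*5^i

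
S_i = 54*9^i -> [54, 486, 4374, 39366, 354294]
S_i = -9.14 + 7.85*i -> [-9.14, -1.29, 6.56, 14.41, 22.26]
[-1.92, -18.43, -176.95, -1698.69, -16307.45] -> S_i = -1.92*9.60^i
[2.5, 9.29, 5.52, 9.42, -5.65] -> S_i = Random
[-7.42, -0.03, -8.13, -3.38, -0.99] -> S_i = Random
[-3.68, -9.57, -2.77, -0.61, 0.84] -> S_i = Random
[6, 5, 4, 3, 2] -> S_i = 6 + -1*i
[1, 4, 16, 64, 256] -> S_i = 1*4^i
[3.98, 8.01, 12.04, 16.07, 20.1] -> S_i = 3.98 + 4.03*i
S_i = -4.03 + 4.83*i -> [-4.03, 0.8, 5.63, 10.46, 15.29]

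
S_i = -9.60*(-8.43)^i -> [-9.6, 80.93, -682.22, 5751.14, -48482.11]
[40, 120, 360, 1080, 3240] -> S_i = 40*3^i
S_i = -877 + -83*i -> [-877, -960, -1043, -1126, -1209]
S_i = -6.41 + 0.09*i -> [-6.41, -6.32, -6.23, -6.14, -6.05]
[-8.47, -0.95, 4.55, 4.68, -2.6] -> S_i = Random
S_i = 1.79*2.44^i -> [1.79, 4.37, 10.66, 26.0, 63.45]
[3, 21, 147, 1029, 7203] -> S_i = 3*7^i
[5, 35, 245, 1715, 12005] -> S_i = 5*7^i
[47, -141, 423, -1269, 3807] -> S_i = 47*-3^i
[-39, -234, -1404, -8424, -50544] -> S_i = -39*6^i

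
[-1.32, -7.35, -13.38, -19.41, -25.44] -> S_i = -1.32 + -6.03*i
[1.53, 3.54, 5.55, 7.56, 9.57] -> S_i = 1.53 + 2.01*i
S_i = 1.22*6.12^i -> [1.22, 7.47, 45.69, 279.65, 1711.46]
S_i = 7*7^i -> [7, 49, 343, 2401, 16807]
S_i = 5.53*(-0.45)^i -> [5.53, -2.49, 1.12, -0.5, 0.23]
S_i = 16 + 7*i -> [16, 23, 30, 37, 44]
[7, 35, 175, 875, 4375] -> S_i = 7*5^i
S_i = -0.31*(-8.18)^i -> [-0.31, 2.54, -20.74, 169.68, -1387.95]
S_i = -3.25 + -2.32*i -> [-3.25, -5.57, -7.89, -10.21, -12.53]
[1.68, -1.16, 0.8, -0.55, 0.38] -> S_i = 1.68*(-0.69)^i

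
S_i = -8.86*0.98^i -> [-8.86, -8.68, -8.51, -8.34, -8.17]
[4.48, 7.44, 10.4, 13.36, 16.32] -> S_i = 4.48 + 2.96*i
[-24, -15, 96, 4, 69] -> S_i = Random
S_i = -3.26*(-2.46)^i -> [-3.26, 8.02, -19.73, 48.53, -119.39]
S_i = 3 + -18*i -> [3, -15, -33, -51, -69]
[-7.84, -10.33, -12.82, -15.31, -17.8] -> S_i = -7.84 + -2.49*i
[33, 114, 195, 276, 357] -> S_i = 33 + 81*i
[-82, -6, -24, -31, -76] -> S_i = Random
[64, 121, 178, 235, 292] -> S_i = 64 + 57*i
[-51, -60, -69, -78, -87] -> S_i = -51 + -9*i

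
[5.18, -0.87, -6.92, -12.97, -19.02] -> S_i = 5.18 + -6.05*i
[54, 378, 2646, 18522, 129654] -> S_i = 54*7^i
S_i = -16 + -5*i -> [-16, -21, -26, -31, -36]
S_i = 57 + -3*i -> [57, 54, 51, 48, 45]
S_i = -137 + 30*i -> [-137, -107, -77, -47, -17]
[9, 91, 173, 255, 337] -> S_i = 9 + 82*i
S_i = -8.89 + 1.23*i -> [-8.89, -7.66, -6.43, -5.2, -3.97]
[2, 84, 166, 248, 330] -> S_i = 2 + 82*i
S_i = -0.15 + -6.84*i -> [-0.15, -6.99, -13.83, -20.67, -27.51]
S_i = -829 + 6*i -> [-829, -823, -817, -811, -805]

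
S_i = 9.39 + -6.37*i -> [9.39, 3.02, -3.35, -9.72, -16.09]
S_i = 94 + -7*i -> [94, 87, 80, 73, 66]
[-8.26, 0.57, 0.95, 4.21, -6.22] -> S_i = Random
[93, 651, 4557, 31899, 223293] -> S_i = 93*7^i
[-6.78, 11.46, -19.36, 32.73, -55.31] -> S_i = -6.78*(-1.69)^i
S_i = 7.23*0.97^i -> [7.23, 7.01, 6.8, 6.6, 6.4]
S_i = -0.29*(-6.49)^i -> [-0.29, 1.88, -12.21, 79.27, -514.49]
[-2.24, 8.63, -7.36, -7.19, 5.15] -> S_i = Random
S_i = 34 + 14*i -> [34, 48, 62, 76, 90]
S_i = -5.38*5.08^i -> [-5.38, -27.33, -138.84, -705.3, -3582.92]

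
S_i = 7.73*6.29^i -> [7.73, 48.62, 305.83, 1923.67, 12099.91]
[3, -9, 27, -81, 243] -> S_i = 3*-3^i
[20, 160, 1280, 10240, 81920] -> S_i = 20*8^i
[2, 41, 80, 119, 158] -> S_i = 2 + 39*i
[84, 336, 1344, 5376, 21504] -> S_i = 84*4^i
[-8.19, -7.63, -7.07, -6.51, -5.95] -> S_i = -8.19 + 0.56*i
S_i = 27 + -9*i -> [27, 18, 9, 0, -9]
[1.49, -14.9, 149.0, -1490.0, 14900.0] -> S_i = 1.49*(-10.00)^i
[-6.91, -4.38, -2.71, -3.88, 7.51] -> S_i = Random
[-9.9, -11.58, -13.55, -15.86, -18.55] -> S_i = -9.90*1.17^i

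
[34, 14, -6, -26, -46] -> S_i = 34 + -20*i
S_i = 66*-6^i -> [66, -396, 2376, -14256, 85536]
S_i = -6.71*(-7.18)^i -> [-6.71, 48.18, -345.92, 2483.68, -17832.83]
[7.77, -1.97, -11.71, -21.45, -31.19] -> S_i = 7.77 + -9.74*i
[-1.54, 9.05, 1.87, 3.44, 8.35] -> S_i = Random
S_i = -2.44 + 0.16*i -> [-2.44, -2.28, -2.12, -1.96, -1.8]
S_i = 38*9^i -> [38, 342, 3078, 27702, 249318]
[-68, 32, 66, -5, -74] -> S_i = Random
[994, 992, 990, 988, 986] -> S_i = 994 + -2*i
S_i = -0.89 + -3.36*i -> [-0.89, -4.25, -7.61, -10.97, -14.33]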